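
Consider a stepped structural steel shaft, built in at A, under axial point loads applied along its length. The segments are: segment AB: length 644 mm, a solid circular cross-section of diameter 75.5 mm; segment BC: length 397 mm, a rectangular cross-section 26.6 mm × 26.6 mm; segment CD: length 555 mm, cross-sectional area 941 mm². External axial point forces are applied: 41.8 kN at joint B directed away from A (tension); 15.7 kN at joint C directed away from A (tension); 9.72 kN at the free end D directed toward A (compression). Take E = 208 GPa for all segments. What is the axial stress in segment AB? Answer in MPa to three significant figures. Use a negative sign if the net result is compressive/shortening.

10.7 MPa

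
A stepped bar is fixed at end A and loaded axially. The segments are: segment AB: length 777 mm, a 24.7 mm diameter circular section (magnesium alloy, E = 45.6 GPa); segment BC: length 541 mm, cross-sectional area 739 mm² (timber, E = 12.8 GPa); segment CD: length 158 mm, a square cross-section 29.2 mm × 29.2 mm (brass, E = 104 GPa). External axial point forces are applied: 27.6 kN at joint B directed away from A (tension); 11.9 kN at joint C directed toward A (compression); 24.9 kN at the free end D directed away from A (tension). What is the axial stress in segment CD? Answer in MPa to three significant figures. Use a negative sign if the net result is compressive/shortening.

29.2 MPa

Internal axial forces (sectioning from the free end, tension +): N_CD = 24.9 kN, N_BC = 13 kN, N_AB = 40.6 kN.
A_CD = 852.6 mm².
σ_CD = N_CD/A_CD = 24900/852.6 = 29.2 MPa.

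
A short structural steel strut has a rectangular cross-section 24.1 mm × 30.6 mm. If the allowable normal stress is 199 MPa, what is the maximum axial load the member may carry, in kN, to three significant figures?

A = 737.5 mm².
P_max = σ_allow · A = 199 · 737.5 = 146800 N = 146.8 kN.

147 kN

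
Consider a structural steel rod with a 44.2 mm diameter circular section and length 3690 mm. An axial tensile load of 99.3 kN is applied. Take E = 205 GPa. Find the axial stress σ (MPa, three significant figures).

A = 1534 mm².
σ = N/A = 99300/1534 = 64.72 MPa.

64.7 MPa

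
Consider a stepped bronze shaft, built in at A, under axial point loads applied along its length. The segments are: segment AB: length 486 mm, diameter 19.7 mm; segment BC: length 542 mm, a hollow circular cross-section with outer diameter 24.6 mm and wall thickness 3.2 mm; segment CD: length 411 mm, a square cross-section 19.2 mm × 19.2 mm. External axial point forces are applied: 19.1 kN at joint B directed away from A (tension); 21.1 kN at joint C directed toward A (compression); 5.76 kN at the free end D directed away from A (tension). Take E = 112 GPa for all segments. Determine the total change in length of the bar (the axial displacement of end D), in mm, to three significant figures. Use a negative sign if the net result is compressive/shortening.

Internal axial forces (sectioning from the free end, tension +): N_CD = 5.76 kN, N_BC = -15.34 kN, N_AB = 3.76 kN.
A_AB = 304.8 mm².
A_BC = 215.1 mm².
A_CD = 368.6 mm².
δ_AB = 3760·486/(304.8·112000) = 0.05353 mm
δ_BC = -15340·542/(215.1·112000) = -0.3451 mm
δ_CD = 5760·411/(368.6·112000) = 0.05734 mm
δ = Σδ_i = -0.2342 mm.

-0.234 mm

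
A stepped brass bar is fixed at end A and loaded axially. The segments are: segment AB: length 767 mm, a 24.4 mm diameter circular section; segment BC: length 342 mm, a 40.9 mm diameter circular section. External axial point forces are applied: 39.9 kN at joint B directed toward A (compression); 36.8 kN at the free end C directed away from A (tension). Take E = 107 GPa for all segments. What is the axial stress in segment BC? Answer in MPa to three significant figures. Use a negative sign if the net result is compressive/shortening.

28.0 MPa

Internal axial forces (sectioning from the free end, tension +): N_BC = 36.8 kN, N_AB = -3.1 kN.
A_BC = 1314 mm².
σ_BC = N_BC/A_BC = 36800/1314 = 28.01 MPa.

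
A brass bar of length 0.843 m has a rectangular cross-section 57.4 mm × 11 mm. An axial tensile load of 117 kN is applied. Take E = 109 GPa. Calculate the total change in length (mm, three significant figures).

1.43 mm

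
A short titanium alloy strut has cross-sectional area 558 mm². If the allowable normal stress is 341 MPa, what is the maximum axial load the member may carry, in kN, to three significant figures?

P_max = σ_allow · A = 341 · 558 = 190300 N = 190.3 kN.

190 kN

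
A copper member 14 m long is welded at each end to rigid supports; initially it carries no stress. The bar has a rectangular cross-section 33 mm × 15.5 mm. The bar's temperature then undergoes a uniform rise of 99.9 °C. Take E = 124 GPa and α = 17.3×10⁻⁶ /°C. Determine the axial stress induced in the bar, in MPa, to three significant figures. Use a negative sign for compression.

Free thermal expansion αLΔT = 17.3e-6 · 14000 · 99.9 = 24.2 mm.
The walls impose strain ε = −(24.2)/14000 = -1.7283e-03; σ = Eε = 124000 · -1.7283e-03 = -214.3 MPa.

-214 MPa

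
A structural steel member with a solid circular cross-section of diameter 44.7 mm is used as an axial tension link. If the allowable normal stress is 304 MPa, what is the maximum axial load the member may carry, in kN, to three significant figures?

A = 1569 mm².
P_max = σ_allow · A = 304 · 1569 = 477100 N = 477.1 kN.

477 kN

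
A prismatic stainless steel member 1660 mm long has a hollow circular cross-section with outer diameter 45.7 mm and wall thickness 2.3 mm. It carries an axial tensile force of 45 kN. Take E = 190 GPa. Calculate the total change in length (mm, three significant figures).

1.25 mm

A = 313.6 mm².
δ_mech = NL/(AE) = 45000·1660/(313.6·190000) = 1.254 mm.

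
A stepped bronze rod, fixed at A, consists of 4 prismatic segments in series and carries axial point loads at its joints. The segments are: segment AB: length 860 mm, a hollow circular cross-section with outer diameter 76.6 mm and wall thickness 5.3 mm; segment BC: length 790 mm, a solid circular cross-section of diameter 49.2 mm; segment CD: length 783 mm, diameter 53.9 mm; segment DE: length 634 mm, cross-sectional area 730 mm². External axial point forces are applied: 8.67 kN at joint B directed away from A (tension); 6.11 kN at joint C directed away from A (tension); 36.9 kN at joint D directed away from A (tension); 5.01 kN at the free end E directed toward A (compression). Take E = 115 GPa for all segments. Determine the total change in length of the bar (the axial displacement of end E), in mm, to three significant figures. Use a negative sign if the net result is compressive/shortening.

0.489 mm

Internal axial forces (sectioning from the free end, tension +): N_DE = -5.01 kN, N_CD = 31.89 kN, N_BC = 38 kN, N_AB = 46.67 kN.
A_AB = 1187 mm².
A_BC = 1901 mm².
A_CD = 2282 mm².
δ_AB = 46670·860/(1187·115000) = 0.294 mm
δ_BC = 38000·790/(1901·115000) = 0.1373 mm
δ_CD = 31890·783/(2282·115000) = 0.09516 mm
δ_DE = -5010·634/(730·115000) = -0.03784 mm
δ = Σδ_i = 0.4886 mm.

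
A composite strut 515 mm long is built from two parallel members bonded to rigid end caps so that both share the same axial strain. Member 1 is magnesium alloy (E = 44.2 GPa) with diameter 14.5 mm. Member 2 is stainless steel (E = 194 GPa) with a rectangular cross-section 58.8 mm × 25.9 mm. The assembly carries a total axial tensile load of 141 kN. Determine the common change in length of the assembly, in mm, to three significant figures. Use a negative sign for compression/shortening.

A_1 = 165.1 mm².
A_2 = 1523 mm².
Equal strain + equilibrium ⇒ each member carries load in proportion to AE: A₁E₁ = 7299000 N, A₂E₂ = 295400000 N, ΣAE = 302700000 N.
δ = PL/ΣAE = 141000·515/302700000 = 0.2399 mm.

0.240 mm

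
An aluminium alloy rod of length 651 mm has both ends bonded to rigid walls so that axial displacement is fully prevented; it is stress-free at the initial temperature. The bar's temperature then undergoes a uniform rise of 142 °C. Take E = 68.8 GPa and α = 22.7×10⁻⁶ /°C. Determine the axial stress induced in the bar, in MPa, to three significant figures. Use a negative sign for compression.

-222 MPa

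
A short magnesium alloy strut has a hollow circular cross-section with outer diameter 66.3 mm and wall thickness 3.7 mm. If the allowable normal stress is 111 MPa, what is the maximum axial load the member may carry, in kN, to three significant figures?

80.8 kN

A = 727.7 mm².
P_max = σ_allow · A = 111 · 727.7 = 80770 N = 80.77 kN.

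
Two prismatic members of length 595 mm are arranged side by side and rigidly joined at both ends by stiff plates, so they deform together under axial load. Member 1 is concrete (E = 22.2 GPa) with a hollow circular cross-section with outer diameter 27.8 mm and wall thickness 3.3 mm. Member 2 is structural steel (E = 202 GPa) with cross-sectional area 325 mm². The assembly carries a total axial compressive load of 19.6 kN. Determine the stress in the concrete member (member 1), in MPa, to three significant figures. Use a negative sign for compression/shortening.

-6.10 MPa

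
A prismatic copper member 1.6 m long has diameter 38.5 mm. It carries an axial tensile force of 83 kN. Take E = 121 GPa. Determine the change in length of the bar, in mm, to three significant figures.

A = 1164 mm².
δ_mech = NL/(AE) = 83000·1600/(1164·121000) = 0.9428 mm.

0.943 mm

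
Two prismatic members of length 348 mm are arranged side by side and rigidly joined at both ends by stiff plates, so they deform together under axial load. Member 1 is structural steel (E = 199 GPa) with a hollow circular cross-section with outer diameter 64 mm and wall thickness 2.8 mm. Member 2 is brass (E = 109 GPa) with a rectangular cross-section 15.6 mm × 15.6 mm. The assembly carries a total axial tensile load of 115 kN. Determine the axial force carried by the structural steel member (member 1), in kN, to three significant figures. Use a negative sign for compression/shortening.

A_1 = 538.3 mm².
A_2 = 243.4 mm².
Equal strain + equilibrium ⇒ each member carries load in proportion to AE: A₁E₁ = 107100000 N, A₂E₂ = 26530000 N, ΣAE = 133700000 N.
F₁ = P·A₁E₁/ΣAE = 115000·107100000/133700000 = 92180 N.

92.2 kN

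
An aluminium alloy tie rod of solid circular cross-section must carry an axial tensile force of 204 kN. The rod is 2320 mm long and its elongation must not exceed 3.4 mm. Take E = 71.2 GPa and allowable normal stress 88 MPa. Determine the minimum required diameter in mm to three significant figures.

54.3 mm

Required area A ≥ P/σ_allow = 204000/88 = 2318 mm².
For a solid circular section, d ≥ √(4A/π) = 54.33 mm.
Elongation limit: A ≥ PL/(Eδ_allow) = 204000·2320/(71200·3.4) = 1955 mm² ⇒ d ≥ 49.89 mm.
The stress limit governs.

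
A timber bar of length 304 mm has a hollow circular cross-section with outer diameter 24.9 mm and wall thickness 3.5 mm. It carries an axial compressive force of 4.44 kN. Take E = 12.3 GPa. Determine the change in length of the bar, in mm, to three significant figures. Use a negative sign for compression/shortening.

A = 235.3 mm².
δ_mech = NL/(AE) = -4440·304/(235.3·12300) = -0.4664 mm.

-0.466 mm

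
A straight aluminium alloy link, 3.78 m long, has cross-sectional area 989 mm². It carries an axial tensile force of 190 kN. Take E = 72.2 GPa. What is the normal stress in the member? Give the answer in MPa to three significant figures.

σ = N/A = 190000/989 = 192.1 MPa.

192 MPa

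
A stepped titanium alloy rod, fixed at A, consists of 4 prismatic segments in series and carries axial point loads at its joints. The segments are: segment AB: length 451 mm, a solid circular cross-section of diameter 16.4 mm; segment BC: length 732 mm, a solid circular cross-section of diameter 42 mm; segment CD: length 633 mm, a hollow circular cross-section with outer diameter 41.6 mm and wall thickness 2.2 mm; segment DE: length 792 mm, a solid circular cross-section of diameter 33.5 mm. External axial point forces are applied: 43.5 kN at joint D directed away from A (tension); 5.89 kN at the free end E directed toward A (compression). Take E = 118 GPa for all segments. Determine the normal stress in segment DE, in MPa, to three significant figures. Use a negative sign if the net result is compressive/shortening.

-6.68 MPa

Internal axial forces (sectioning from the free end, tension +): N_DE = -5.89 kN, N_CD = 37.61 kN, N_BC = 37.61 kN, N_AB = 37.61 kN.
A_DE = 881.4 mm².
σ_DE = N_DE/A_DE = -5890/881.4 = -6.682 MPa.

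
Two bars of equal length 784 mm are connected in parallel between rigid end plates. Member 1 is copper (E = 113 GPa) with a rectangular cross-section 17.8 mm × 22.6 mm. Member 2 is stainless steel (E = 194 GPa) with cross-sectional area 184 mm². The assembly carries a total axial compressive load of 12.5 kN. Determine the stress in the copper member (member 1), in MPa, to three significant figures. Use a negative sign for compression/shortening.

-17.4 MPa

A_1 = 402.3 mm².
Equal strain + equilibrium ⇒ each member carries load in proportion to AE: A₁E₁ = 45460000 N, A₂E₂ = 35700000 N, ΣAE = 81150000 N.
σ₁ = P·E₁/ΣAE = -12500·113000/81150000 = -17.41 MPa.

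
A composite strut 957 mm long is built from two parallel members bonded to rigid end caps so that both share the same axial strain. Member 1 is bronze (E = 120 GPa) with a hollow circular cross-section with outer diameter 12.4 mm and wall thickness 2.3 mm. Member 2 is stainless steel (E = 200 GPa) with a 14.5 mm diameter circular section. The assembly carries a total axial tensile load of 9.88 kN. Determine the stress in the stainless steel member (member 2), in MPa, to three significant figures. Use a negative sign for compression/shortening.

A_1 = 72.98 mm².
A_2 = 165.1 mm².
Equal strain + equilibrium ⇒ each member carries load in proportion to AE: A₁E₁ = 8758000 N, A₂E₂ = 33030000 N, ΣAE = 41780000 N.
σ₂ = P·E₂/ΣAE = 9880·200000/41780000 = 47.29 MPa.

47.3 MPa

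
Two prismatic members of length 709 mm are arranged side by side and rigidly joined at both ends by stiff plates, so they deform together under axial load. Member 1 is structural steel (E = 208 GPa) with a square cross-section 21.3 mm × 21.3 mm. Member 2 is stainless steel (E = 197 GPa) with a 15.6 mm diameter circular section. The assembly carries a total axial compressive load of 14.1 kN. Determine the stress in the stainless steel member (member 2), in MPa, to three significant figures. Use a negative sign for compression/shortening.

A_1 = 453.7 mm².
A_2 = 191.1 mm².
Equal strain + equilibrium ⇒ each member carries load in proportion to AE: A₁E₁ = 94370000 N, A₂E₂ = 37650000 N, ΣAE = 132000000 N.
σ₂ = P·E₂/ΣAE = -14100·197000/132000000 = -21.04 MPa.

-21.0 MPa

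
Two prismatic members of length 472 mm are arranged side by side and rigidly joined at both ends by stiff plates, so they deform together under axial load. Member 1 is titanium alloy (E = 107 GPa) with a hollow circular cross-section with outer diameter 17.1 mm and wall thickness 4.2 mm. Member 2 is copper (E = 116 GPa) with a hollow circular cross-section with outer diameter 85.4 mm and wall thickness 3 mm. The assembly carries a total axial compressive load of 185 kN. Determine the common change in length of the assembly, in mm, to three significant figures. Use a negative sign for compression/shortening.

A_1 = 170.2 mm².
A_2 = 776.6 mm².
Equal strain + equilibrium ⇒ each member carries load in proportion to AE: A₁E₁ = 18210000 N, A₂E₂ = 90090000 N, ΣAE = 108300000 N.
δ = PL/ΣAE = -185000·472/108300000 = -0.8063 mm.

-0.806 mm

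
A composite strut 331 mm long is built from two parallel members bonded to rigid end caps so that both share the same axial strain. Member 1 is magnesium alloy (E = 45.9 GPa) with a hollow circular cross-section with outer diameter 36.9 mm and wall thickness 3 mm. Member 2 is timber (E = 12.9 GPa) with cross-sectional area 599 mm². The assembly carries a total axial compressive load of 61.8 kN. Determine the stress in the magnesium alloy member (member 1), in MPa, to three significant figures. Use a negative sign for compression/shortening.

A_1 = 319.5 mm².
Equal strain + equilibrium ⇒ each member carries load in proportion to AE: A₁E₁ = 14670000 N, A₂E₂ = 7727000 N, ΣAE = 22390000 N.
σ₁ = P·E₁/ΣAE = -61800·45900/22390000 = -126.7 MPa.

-127 MPa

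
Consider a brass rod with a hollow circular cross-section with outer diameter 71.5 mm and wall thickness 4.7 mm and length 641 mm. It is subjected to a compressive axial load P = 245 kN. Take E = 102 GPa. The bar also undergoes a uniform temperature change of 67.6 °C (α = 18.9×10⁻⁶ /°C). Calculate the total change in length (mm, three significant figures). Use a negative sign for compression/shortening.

A = 986.3 mm².
δ_mech = NL/(AE) = -245000·641/(986.3·102000) = -1.561 mm.
δ_thermal = αLΔT = 18.9e-6·641·67.6 = 0.819 mm.
δ = δ_mech + δ_thermal = -0.742 mm.

-0.742 mm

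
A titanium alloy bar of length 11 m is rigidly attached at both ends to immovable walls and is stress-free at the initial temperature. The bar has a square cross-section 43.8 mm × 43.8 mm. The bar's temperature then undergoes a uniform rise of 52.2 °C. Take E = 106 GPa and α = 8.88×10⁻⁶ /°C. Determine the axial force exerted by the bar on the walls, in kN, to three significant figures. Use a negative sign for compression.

-94.3 kN

Free thermal expansion αLΔT = 8.88e-6 · 11000 · 52.2 = 5.099 mm.
The walls impose strain ε = −(5.099)/11000 = -4.6354e-04; σ = Eε = 106000 · -4.6354e-04 = -49.13 MPa.
Wall reaction R = σ·A = -49.13·1918 = -94260 N = -94.26 kN.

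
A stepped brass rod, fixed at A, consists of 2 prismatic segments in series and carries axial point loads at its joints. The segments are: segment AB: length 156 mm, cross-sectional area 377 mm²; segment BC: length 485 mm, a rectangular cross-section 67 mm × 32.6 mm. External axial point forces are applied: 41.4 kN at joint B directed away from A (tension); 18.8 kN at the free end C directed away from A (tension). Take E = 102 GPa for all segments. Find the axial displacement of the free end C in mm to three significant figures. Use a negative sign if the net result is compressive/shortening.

0.285 mm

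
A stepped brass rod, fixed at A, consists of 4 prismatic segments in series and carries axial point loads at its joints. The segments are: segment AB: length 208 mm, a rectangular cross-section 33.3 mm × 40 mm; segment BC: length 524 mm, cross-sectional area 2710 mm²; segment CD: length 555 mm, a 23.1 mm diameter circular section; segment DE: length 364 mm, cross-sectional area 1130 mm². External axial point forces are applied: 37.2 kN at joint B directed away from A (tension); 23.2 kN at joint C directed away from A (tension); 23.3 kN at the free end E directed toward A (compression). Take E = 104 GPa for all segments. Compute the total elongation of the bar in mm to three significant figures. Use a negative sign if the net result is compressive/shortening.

-0.313 mm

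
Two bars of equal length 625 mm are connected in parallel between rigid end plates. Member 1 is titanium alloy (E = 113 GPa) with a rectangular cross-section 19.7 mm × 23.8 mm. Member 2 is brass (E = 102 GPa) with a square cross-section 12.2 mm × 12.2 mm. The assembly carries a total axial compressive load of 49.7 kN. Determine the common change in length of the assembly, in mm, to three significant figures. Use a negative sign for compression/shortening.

A_1 = 468.9 mm².
A_2 = 148.8 mm².
Equal strain + equilibrium ⇒ each member carries load in proportion to AE: A₁E₁ = 52980000 N, A₂E₂ = 15180000 N, ΣAE = 68160000 N.
δ = PL/ΣAE = -49700·625/68160000 = -0.4557 mm.

-0.456 mm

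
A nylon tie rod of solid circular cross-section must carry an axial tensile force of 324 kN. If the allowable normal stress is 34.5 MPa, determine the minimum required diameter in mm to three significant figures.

109 mm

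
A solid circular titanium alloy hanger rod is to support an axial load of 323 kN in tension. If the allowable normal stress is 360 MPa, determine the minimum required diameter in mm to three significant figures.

33.8 mm

Required area A ≥ P/σ_allow = 323000/360 = 897.2 mm².
For a solid circular section, d ≥ √(4A/π) = 33.8 mm.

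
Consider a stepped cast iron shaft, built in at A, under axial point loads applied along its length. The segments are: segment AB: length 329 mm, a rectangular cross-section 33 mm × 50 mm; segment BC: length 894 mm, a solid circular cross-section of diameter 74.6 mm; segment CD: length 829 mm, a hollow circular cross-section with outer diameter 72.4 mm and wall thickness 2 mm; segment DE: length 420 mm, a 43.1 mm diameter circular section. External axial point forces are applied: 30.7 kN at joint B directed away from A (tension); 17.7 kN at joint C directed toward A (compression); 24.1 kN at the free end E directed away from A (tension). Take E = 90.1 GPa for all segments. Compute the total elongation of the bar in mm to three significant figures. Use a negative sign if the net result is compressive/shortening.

0.675 mm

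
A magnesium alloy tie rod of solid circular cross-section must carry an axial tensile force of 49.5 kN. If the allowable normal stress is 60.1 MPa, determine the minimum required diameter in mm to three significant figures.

32.4 mm

Required area A ≥ P/σ_allow = 49500/60.1 = 823.6 mm².
For a solid circular section, d ≥ √(4A/π) = 32.38 mm.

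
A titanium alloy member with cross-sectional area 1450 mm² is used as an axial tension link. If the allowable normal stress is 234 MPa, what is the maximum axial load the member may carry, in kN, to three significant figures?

P_max = σ_allow · A = 234 · 1450 = 339300 N = 339.3 kN.

339 kN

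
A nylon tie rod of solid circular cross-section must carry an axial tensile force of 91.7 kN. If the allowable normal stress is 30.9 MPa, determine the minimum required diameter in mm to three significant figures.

Required area A ≥ P/σ_allow = 91700/30.9 = 2968 mm².
For a solid circular section, d ≥ √(4A/π) = 61.47 mm.

61.5 mm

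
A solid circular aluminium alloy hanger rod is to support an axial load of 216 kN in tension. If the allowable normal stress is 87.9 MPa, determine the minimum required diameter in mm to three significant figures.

Required area A ≥ P/σ_allow = 216000/87.9 = 2457 mm².
For a solid circular section, d ≥ √(4A/π) = 55.94 mm.

55.9 mm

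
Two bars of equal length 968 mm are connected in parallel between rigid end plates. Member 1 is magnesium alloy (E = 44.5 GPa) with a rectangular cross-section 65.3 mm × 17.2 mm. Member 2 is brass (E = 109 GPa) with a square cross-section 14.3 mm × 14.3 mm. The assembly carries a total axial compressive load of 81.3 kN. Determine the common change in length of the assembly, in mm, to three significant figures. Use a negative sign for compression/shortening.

A_1 = 1123 mm².
A_2 = 204.5 mm².
Equal strain + equilibrium ⇒ each member carries load in proportion to AE: A₁E₁ = 49980000 N, A₂E₂ = 22290000 N, ΣAE = 72270000 N.
δ = PL/ΣAE = -81300·968/72270000 = -1.089 mm.

-1.09 mm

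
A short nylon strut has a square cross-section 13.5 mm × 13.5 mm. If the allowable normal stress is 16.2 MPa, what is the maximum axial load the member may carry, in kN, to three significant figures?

A = 182.2 mm².
P_max = σ_allow · A = 16.2 · 182.2 = 2952 N = 2.952 kN.

2.95 kN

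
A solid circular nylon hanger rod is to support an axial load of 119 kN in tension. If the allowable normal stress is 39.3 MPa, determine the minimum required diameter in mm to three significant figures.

62.1 mm

Required area A ≥ P/σ_allow = 119000/39.3 = 3028 mm².
For a solid circular section, d ≥ √(4A/π) = 62.09 mm.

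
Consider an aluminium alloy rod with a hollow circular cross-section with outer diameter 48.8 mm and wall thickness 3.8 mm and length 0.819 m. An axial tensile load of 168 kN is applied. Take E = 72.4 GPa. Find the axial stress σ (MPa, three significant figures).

A = 537.2 mm².
σ = N/A = 168000/537.2 = 312.7 MPa.

313 MPa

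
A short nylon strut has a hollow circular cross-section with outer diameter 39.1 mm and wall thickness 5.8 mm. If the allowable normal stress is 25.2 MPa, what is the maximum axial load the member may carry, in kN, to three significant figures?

15.3 kN

A = 606.8 mm².
P_max = σ_allow · A = 25.2 · 606.8 = 15290 N = 15.29 kN.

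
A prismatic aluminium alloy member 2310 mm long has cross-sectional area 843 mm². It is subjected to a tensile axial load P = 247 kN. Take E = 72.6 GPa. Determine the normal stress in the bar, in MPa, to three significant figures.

293 MPa

σ = N/A = 247000/843 = 293 MPa.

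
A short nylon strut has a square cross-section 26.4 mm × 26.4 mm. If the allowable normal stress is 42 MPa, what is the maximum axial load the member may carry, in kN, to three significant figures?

29.3 kN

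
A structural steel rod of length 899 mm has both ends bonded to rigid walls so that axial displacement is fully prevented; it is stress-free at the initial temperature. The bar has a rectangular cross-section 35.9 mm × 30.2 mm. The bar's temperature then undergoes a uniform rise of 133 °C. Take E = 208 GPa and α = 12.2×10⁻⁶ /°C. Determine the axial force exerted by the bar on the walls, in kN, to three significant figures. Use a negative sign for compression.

Free thermal expansion αLΔT = 12.2e-6 · 899 · 133 = 1.459 mm.
The walls impose strain ε = −(1.459)/899 = -1.6226e-03; σ = Eε = 208000 · -1.6226e-03 = -337.5 MPa.
Wall reaction R = σ·A = -337.5·1084 = -365900 N = -365.9 kN.

-366 kN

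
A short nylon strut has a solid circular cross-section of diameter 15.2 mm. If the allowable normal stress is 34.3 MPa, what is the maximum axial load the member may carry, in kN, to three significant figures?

6.22 kN

A = 181.5 mm².
P_max = σ_allow · A = 34.3 · 181.5 = 6224 N = 6.224 kN.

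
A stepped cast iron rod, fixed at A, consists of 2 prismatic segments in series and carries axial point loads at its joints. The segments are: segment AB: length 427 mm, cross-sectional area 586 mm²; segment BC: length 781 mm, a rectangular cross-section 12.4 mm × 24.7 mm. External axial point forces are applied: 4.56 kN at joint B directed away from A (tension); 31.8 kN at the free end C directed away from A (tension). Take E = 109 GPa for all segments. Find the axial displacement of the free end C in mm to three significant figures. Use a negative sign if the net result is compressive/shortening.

0.987 mm

Internal axial forces (sectioning from the free end, tension +): N_BC = 31.8 kN, N_AB = 36.36 kN.
A_BC = 306.3 mm².
δ_AB = 36360·427/(586·109000) = 0.2431 mm
δ_BC = 31800·781/(306.3·109000) = 0.7439 mm
δ = Σδ_i = 0.987 mm.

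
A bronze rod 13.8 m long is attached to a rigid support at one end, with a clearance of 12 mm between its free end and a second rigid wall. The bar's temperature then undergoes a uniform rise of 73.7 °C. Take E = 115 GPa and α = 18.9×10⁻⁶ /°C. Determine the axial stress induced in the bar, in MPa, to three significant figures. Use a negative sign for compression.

-60.2 MPa

Free thermal expansion αLΔT = 18.9e-6 · 13800 · 73.7 = 19.22 mm.
The walls engage after the gap closes; constrained expansion = 19.22 − 12 = 7.222 mm.
The walls impose strain ε = −(7.222)/13800 = -5.2336e-04; σ = Eε = 115000 · -5.2336e-04 = -60.19 MPa.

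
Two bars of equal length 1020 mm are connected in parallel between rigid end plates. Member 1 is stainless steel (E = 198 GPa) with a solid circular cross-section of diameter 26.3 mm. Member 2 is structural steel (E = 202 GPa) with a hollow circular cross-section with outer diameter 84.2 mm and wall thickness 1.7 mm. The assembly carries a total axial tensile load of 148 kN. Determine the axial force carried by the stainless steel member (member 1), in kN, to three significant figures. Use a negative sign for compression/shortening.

A_1 = 543.3 mm².
A_2 = 440.6 mm².
Equal strain + equilibrium ⇒ each member carries load in proportion to AE: A₁E₁ = 107600000 N, A₂E₂ = 89000000 N, ΣAE = 196600000 N.
F₁ = P·A₁E₁/ΣAE = 148000·107600000/196600000 = 80990 N.

81.0 kN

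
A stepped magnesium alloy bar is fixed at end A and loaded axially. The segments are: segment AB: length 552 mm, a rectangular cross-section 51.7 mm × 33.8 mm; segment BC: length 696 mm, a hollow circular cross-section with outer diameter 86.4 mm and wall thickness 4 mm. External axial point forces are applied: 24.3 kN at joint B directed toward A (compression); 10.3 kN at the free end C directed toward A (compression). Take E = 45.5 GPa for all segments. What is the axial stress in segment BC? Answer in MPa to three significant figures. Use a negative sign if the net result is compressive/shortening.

Internal axial forces (sectioning from the free end, tension +): N_BC = -10.3 kN, N_AB = -34.6 kN.
A_BC = 1035 mm².
σ_BC = N_BC/A_BC = -10300/1035 = -9.947 MPa.

-9.95 MPa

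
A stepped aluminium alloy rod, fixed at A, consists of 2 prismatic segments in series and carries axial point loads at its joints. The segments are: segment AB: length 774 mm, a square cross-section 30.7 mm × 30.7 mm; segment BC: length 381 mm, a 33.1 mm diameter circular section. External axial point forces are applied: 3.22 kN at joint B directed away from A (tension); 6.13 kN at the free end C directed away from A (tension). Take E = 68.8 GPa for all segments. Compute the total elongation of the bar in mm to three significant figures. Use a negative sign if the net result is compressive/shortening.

0.151 mm

Internal axial forces (sectioning from the free end, tension +): N_BC = 6.13 kN, N_AB = 9.35 kN.
A_AB = 942.5 mm².
A_BC = 860.5 mm².
δ_AB = 9350·774/(942.5·68800) = 0.1116 mm
δ_BC = 6130·381/(860.5·68800) = 0.03945 mm
δ = Σδ_i = 0.1511 mm.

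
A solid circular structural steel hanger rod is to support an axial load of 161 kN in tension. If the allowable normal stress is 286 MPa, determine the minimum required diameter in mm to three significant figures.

Required area A ≥ P/σ_allow = 161000/286 = 562.9 mm².
For a solid circular section, d ≥ √(4A/π) = 26.77 mm.

26.8 mm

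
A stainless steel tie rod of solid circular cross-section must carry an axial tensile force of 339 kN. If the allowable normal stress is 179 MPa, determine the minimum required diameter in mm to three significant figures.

Required area A ≥ P/σ_allow = 339000/179 = 1894 mm².
For a solid circular section, d ≥ √(4A/π) = 49.11 mm.

49.1 mm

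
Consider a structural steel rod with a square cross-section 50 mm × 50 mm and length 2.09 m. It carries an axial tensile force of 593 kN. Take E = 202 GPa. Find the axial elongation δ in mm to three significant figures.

A = 2500 mm².
δ_mech = NL/(AE) = 593000·2090/(2500·202000) = 2.454 mm.

2.45 mm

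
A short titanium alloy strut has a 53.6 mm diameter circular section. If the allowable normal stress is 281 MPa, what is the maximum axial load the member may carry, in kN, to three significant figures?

634 kN

A = 2256 mm².
P_max = σ_allow · A = 281 · 2256 = 634100 N = 634.1 kN.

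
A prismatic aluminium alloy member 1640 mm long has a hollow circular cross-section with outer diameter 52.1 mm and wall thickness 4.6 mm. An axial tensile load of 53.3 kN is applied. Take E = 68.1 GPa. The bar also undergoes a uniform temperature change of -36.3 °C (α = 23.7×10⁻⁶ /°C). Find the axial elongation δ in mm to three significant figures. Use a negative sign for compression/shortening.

A = 686.4 mm².
δ_mech = NL/(AE) = 53300·1640/(686.4·68100) = 1.87 mm.
δ_thermal = αLΔT = 23.7e-6·1640·-36.3 = -1.411 mm.
δ = δ_mech + δ_thermal = 0.459 mm.

0.459 mm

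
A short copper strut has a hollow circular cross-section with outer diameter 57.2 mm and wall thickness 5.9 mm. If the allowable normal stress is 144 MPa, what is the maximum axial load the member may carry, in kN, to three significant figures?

137 kN

A = 950.9 mm².
P_max = σ_allow · A = 144 · 950.9 = 136900 N = 136.9 kN.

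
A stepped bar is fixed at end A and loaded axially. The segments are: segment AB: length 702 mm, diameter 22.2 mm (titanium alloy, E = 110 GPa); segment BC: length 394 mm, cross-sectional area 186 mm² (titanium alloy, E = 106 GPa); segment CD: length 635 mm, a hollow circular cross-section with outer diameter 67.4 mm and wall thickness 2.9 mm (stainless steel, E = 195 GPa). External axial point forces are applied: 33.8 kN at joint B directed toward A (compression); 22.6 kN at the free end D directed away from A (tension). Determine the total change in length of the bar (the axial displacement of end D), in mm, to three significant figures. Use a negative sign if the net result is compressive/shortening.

Internal axial forces (sectioning from the free end, tension +): N_CD = 22.6 kN, N_BC = 22.6 kN, N_AB = -11.2 kN.
A_AB = 387.1 mm².
A_CD = 587.6 mm².
δ_AB = -11200·702/(387.1·110000) = -0.1847 mm
δ_BC = 22600·394/(186·106000) = 0.4516 mm
δ_CD = 22600·635/(587.6·195000) = 0.1252 mm
δ = Σδ_i = 0.3922 mm.

0.392 mm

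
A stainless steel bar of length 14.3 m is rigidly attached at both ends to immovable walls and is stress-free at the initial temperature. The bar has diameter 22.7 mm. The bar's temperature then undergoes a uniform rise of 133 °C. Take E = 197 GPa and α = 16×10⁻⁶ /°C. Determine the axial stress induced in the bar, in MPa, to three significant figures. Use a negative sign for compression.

-419 MPa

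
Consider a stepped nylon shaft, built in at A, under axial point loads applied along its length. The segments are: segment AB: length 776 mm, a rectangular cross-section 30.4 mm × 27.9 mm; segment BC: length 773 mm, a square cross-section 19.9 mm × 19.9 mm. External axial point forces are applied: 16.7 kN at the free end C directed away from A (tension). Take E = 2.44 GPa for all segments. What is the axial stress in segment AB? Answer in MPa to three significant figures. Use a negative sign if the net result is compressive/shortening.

19.7 MPa

Internal axial forces (sectioning from the free end, tension +): N_BC = 16.7 kN, N_AB = 16.7 kN.
A_AB = 848.2 mm².
σ_AB = N_AB/A_AB = 16700/848.2 = 19.69 MPa.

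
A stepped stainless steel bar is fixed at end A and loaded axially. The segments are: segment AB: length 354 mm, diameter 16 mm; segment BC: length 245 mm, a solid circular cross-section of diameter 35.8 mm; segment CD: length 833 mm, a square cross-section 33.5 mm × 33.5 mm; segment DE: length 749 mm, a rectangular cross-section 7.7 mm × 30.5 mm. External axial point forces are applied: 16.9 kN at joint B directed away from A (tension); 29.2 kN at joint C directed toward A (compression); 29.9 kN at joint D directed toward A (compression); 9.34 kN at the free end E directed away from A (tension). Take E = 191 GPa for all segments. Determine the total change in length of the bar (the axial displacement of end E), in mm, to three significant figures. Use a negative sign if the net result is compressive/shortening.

-0.290 mm

Internal axial forces (sectioning from the free end, tension +): N_DE = 9.34 kN, N_CD = -20.56 kN, N_BC = -49.76 kN, N_AB = -32.86 kN.
A_AB = 201.1 mm².
A_BC = 1007 mm².
A_CD = 1122 mm².
A_DE = 234.8 mm².
δ_AB = -32860·354/(201.1·191000) = -0.3029 mm
δ_BC = -49760·245/(1007·191000) = -0.06341 mm
δ_CD = -20560·833/(1122·191000) = -0.0799 mm
δ_DE = 9340·749/(234.8·191000) = 0.156 mm
δ = Σδ_i = -0.2903 mm.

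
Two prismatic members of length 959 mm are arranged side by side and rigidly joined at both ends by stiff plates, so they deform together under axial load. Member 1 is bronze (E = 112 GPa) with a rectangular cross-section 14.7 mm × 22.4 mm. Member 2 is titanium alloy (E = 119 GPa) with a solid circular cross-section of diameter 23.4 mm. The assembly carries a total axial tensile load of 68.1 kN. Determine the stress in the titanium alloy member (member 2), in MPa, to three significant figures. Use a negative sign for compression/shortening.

92.0 MPa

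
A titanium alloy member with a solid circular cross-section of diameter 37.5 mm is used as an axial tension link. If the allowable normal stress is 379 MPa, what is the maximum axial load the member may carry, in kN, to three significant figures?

419 kN

A = 1104 mm².
P_max = σ_allow · A = 379 · 1104 = 418600 N = 418.6 kN.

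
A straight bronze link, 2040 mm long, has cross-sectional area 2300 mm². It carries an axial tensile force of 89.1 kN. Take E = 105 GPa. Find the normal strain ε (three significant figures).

3.69e-04

σ = N/A = 38.74 MPa; ε = σ/E = 38.74/105000 = 3.689e-04.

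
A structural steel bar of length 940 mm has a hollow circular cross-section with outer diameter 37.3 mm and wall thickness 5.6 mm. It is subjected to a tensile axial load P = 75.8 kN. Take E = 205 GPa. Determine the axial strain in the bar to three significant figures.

6.63e-04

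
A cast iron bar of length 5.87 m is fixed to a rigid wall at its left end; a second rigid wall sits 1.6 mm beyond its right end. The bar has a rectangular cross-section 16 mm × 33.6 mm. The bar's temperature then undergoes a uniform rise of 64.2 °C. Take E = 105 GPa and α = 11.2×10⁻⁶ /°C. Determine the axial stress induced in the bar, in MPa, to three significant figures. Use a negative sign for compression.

Free thermal expansion αLΔT = 11.2e-6 · 5870 · 64.2 = 4.221 mm.
The walls engage after the gap closes; constrained expansion = 4.221 − 1.6 = 2.621 mm.
The walls impose strain ε = −(2.621)/5870 = -4.4647e-04; σ = Eε = 105000 · -4.4647e-04 = -46.88 MPa.

-46.9 MPa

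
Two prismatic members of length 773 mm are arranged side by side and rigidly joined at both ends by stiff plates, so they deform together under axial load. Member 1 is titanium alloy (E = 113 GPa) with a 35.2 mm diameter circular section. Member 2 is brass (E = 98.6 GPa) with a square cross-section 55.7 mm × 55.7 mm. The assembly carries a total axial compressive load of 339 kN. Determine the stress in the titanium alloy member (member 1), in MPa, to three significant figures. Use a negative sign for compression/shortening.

-92.1 MPa

A_1 = 973.1 mm².
A_2 = 3102 mm².
Equal strain + equilibrium ⇒ each member carries load in proportion to AE: A₁E₁ = 110000000 N, A₂E₂ = 305900000 N, ΣAE = 415900000 N.
σ₁ = P·E₁/ΣAE = -339000·113000/415900000 = -92.11 MPa.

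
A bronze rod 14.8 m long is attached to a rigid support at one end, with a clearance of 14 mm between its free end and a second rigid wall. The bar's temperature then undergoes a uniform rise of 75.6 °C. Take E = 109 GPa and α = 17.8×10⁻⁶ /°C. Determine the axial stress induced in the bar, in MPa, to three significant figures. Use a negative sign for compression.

Free thermal expansion αLΔT = 17.8e-6 · 14800 · 75.6 = 19.92 mm.
The walls engage after the gap closes; constrained expansion = 19.92 − 14 = 5.916 mm.
The walls impose strain ε = −(5.916)/14800 = -3.9973e-04; σ = Eε = 109000 · -3.9973e-04 = -43.57 MPa.

-43.6 MPa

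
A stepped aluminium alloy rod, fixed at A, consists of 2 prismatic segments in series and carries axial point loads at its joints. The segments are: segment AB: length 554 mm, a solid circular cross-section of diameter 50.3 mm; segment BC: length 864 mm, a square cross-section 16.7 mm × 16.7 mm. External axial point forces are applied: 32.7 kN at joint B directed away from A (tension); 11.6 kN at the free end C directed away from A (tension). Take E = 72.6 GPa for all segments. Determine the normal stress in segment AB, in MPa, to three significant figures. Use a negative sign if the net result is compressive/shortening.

Internal axial forces (sectioning from the free end, tension +): N_BC = 11.6 kN, N_AB = 44.3 kN.
A_AB = 1987 mm².
σ_AB = N_AB/A_AB = 44300/1987 = 22.29 MPa.

22.3 MPa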